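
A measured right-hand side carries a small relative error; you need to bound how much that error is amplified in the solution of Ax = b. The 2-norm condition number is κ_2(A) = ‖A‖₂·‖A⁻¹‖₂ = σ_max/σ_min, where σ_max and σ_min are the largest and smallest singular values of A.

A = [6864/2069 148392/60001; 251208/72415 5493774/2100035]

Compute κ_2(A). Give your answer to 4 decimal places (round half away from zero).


M = AᵀA = [120820716864/5243932225 90614457648/5243932225; 90614457648/5243932225 67962283236/5243932225]. tr(M)=7551320004/209757289, det(M)=2073600/209757289
λ_max, λ_min = (7551320004/209757289 ± √57020693991952678416/43998120288629521)/2 = 36, 57600/209757289
κ_2(A) = √(λ_max/λ_min) = √(36 / (57600/209757289)) = 362.0750

362.0750


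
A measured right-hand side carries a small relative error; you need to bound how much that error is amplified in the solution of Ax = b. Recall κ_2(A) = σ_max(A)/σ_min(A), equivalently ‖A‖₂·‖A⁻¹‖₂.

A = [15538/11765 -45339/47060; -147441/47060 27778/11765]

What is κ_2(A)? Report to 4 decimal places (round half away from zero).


181.0000

AᵀA = [30297893/2620880 -1420146/163805; -1420146/163805 17043197/2620880]; tr = 4734109/262088, det = 83521/8386816
solving λ² − 4734109/262088·λ + 83521/8386816 = 0 gives λ = 289/16, 289/524176
so κ_2 = √((289/16) / (289/524176)) = 181.0000


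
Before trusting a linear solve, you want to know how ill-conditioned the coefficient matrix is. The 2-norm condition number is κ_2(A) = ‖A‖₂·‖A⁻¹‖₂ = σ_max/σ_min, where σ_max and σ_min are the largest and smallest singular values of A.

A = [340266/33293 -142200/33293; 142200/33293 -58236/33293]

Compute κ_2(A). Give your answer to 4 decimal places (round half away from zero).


M = AᵀA = [804744324/6558721 -335307600/6558721; -335307600/6558721 139717584/6558721]. tr(M)=5588532/38809, det(M)=5184/38809
λ_max, λ_min = (5588532/38809 ± √31230885171600/1506138481)/2 = 144, 36/38809
κ = σ_max/σ_min = 12/(6/197) = 394.0000

394.0000


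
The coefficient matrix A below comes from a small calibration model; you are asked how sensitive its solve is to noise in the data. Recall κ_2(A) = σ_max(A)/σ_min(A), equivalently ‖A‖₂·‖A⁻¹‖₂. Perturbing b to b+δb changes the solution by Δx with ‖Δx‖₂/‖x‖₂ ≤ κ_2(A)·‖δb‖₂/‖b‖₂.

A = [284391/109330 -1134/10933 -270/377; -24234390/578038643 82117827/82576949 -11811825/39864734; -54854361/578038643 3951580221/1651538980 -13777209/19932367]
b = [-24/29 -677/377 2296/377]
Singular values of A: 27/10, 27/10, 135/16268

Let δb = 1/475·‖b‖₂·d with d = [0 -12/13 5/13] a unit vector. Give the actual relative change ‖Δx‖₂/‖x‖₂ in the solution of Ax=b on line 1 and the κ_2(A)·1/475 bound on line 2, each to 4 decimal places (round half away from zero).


0.0034
0.6850

largest singular value 27/10, smallest 135/16268
κ_2(A) = (27/10) / (135/16268) = 325.3600
worst-case relative error ≤ 325.3600 × 1/475 = 0.6850
solve Ax = b  →  x = [127.4899 136.0126 444.5094]
2-norm of b is 6.4031; of x, 482.0184
Δx = A⁻¹·δb where δb = 1/475·6.4031·d; ‖Δx‖ = 1.6244
dividing the unrounded norms, ‖Δx‖/‖x‖ = 0.0034
so the bound overstates the realised error by a factor of ≈ 203.2523 (computed from the unrounded values)


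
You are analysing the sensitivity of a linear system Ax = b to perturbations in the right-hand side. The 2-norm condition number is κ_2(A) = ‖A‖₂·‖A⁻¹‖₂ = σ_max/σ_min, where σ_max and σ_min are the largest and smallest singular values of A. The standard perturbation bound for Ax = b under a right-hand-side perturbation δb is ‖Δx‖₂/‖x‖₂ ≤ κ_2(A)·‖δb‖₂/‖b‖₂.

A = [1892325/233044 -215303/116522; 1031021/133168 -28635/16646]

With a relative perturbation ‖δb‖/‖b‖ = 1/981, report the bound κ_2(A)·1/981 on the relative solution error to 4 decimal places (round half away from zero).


0.3996

AᵀA = [130061252449/1033236736 -3657947715/129154592; -3657947715/129154592 51446837/8072162]; tr = 81288785/614656, det = 279841/2458624
solving λ² − 81288785/614656·λ + 279841/2458624 = 0 gives λ = 529/4, 529/614656
κ = σ_max/σ_min = (23/2)/(23/784) = 392.0000
κ_2(A)·‖δb‖/‖b‖ = 0.3996


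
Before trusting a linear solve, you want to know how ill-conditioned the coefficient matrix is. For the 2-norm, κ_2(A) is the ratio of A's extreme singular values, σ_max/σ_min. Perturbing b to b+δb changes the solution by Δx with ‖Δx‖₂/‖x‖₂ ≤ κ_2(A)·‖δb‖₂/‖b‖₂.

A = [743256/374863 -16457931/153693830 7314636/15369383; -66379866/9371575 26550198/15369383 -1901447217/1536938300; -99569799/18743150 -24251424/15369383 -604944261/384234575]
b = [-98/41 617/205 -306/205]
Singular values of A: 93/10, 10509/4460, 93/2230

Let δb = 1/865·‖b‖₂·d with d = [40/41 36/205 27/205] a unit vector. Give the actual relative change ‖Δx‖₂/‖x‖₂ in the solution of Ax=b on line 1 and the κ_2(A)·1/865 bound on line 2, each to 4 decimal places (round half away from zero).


from the listed singular values, σ₁ = 93/10, σ_n = 93/2230
κ = σ_max/σ_min = (93/10)/(93/2230) = 223.0000
perturbation bound = 223.0000·1/865 = 0.2578
solve Ax = b  →  x = [10.3173 11.5229 -45.4127]
2-norm of b is 4.1231; of x, 47.9744
with δb = [0.0047 0.0008 0.0006], A·Δx = δb → ‖Δx‖ = 0.1143
realised ‖Δx‖/‖x‖ = 0.0024
tightness: 0.0024 against a bound of 0.2578 (unrounded ratio ≈ 0.0092)

0.0024
0.2578


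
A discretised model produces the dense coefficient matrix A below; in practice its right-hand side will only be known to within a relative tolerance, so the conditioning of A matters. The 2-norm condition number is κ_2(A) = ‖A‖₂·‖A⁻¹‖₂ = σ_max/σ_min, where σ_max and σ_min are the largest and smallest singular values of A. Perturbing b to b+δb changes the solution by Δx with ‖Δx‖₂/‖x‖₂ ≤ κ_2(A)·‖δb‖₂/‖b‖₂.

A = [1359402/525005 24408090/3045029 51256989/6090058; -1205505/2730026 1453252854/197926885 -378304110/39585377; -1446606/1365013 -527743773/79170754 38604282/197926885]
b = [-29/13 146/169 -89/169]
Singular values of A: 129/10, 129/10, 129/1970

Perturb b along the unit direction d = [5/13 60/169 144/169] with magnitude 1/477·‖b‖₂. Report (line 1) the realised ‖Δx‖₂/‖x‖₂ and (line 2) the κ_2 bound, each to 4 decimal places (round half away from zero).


0.0051
0.4130

largest singular value 129/10, smallest 129/1970
condition number: (129/10) ÷ (129/1970) = 197.0000
bound on ‖Δx‖/‖x‖: κ·ε = 197.0000·1/477 = 0.4130
solve Ax = b  →  x = [14.8648 -2.3601 -2.5905]
‖b‖ = 2.4495, ‖x‖ = 15.2723
Δx = A⁻¹·δb where δb = 1/477·2.4495·d; ‖Δx‖ = 0.0784
realised ‖Δx‖/‖x‖ = 0.0051
tightness: 0.0051 against a bound of 0.4130 (unrounded ratio ≈ 0.0124)


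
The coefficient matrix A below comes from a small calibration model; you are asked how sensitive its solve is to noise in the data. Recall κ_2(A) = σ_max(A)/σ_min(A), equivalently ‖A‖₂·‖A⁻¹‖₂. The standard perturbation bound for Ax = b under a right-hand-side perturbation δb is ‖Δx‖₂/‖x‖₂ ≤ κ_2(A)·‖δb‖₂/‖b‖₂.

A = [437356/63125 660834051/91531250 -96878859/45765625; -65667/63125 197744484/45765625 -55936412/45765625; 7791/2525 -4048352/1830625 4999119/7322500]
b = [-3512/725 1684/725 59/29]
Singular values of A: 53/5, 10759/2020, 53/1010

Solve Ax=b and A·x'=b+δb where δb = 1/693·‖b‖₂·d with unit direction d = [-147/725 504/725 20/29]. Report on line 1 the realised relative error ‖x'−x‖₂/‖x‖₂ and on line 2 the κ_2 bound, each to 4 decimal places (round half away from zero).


σ_max = 53/5, σ_min = 53/1010
κ_2(A) = (53/5) / (53/1010) = 202.0000
worst-case relative error ≤ 202.0000 × 1/693 = 0.2915
solve Ax = b  →  x = [-0.3766 21.1617 73.2303]
2-norm of b is 5.7446; of x, 76.2276
δb = ε·‖b‖·d = [-0.0017 0.0058 0.0057]; solving A·Δx = δb gives ‖Δx‖ = 0.1580
dividing the unrounded norms, ‖Δx‖/‖x‖ = 0.0021
realised/bound (from unrounded values) ≈ 0.0071

0.0021
0.2915


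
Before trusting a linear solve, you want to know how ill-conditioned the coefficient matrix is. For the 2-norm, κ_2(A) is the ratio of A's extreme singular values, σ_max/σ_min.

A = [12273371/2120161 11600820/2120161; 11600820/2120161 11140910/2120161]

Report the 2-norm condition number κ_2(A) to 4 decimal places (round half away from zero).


M = AᵀA = [339137527201/5344925881 322978429620/5344925881; 322978429620/5344925881 307608680500/5344925881]. tr(M)=769020461/6355441, det(M)=1464100/6355441
solving λ² − 769020461/6355441·λ + 1464100/6355441 = 0 gives λ = 121, 12100/6355441
σ_max=√121=11, σ_min=√(12100/6355441)=(110/2521) → κ = 252.1000

252.1000


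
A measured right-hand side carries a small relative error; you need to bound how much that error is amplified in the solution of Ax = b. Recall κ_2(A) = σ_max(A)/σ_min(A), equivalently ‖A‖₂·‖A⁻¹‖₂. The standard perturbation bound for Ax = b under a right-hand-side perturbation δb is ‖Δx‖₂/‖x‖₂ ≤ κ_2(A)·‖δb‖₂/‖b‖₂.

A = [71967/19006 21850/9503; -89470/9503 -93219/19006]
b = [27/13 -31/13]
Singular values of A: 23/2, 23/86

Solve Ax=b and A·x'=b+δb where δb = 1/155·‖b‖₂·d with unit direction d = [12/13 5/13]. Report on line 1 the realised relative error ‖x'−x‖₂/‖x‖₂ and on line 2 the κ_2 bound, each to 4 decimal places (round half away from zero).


0.0204
0.2774

σ_max = 23/2, σ_min = 23/86
κ_2(A) = (23/2) / (23/86) = 43.0000
κ_2(A)·‖δb‖/‖b‖ = 0.2774
solve Ax = b  →  x = [-1.5294 3.4220]
‖b‖₂ = 3.1623 and ‖x‖₂ = 3.7482
δb = ε·‖b‖·d = [0.0188 0.0078]; solving A·Δx = δb gives ‖Δx‖ = 0.0763
dividing the unrounded norms, ‖Δx‖/‖x‖ = 0.0204
so the bound overstates the realised error by a factor of ≈ 13.6308 (computed from the unrounded values)


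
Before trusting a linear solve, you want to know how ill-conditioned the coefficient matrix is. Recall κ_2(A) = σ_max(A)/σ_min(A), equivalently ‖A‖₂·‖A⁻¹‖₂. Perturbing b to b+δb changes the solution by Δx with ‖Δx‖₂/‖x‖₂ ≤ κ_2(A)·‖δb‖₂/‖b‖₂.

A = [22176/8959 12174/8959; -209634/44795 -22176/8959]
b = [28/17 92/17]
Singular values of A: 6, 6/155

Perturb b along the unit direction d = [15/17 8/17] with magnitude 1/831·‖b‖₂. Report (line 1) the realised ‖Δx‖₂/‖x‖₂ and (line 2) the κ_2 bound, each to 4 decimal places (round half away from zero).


0.0017
0.1865

from the listed singular values, σ₁ = 6, σ_n = 6/155
condition number: 6 ÷ (6/155) = 155.0000
perturbation bound = 155.0000·1/831 = 0.1865
solve Ax = b  →  x = [-49.2157 90.8627]
‖b‖ = 5.6569, ‖x‖ = 103.3355
with δb = [0.0060 0.0032], A·Δx = δb → ‖Δx‖ = 0.1759
realised ‖Δx‖/‖x‖ = 0.0017
realised/bound (from unrounded values) ≈ 0.0091


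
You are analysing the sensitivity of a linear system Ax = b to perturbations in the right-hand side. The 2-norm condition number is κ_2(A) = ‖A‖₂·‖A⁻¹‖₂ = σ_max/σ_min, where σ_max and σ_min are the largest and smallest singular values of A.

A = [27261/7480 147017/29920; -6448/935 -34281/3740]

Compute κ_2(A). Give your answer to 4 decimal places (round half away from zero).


M = AᵀA = [11778793/193600 62818821/774400; 62818821/774400 335037937/3097600]. tr(M)=20939945/123904, det(M)=28561/123904
λ_max, λ_min = (20939945/123904 ± √438467141314449/15352201216)/2 = 169, 169/123904
κ_2(A) = √(λ_max/λ_min) = √(169 / (169/123904)) = 352.0000

352.0000


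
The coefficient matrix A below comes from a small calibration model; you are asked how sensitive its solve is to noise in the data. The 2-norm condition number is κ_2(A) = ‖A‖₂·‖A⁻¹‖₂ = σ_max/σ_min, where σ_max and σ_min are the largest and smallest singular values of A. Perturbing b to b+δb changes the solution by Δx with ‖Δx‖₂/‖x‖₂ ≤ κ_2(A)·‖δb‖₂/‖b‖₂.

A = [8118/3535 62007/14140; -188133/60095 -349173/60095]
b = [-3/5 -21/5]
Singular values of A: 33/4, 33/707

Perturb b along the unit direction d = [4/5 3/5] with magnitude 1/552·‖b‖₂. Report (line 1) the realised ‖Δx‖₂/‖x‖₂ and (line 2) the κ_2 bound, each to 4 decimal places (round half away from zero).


largest singular value 33/4, smallest 33/707
κ_2(A) = (33/4) / (33/707) = 176.7500
bound on ‖Δx‖/‖x‖: κ·ε = 176.7500·1/552 = 0.3202
solve Ax = b  →  x = [56.8824 -29.9251]
2-norm of b is 4.2426; of x, 64.2738
with δb = [0.0061 0.0046], A·Δx = δb → ‖Δx‖ = 0.1647
relative error = 0.0026
tightness: 0.0026 against a bound of 0.3202 (unrounded ratio ≈ 0.0080)

0.0026
0.3202


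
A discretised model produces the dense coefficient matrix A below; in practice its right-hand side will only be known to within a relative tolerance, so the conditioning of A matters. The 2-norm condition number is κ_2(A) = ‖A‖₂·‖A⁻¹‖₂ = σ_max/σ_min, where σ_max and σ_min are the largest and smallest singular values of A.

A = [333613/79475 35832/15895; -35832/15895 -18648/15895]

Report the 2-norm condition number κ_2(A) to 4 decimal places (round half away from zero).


185.6250

form AᵀA = [496179721/21855625 52923864/4371125; 52923864/4371125 5645952/874225] with trace 2205289/75625 and determinant 46656/1890625
eigenvalues of AᵀA: λ = (tr ± √(tr²−4·det))/2 = 729/25, 64/75625
κ_2(A) = √(λ_max/λ_min) = √((729/25) / (64/75625)) = 185.6250


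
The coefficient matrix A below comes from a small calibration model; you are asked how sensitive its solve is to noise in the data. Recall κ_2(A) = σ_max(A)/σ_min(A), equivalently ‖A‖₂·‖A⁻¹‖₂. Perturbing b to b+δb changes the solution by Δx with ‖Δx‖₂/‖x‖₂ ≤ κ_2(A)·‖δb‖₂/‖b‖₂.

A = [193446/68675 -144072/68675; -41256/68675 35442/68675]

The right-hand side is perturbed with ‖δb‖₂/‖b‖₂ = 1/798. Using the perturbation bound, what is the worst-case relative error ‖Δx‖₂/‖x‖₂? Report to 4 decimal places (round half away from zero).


0.0840

M = AᵀA = [23273892/2805625 -17449344/2805625; -17449344/2805625 13095108/2805625]. tr(M)=290952/22445, det(M)=104976/2805625
solving λ² − 290952/22445·λ + 104976/2805625 = 0 gives λ = 324/25, 324/112225
so κ_2 = √((324/25) / (324/112225)) = 67.0000
perturbation bound = 67.0000·1/798 = 0.0840


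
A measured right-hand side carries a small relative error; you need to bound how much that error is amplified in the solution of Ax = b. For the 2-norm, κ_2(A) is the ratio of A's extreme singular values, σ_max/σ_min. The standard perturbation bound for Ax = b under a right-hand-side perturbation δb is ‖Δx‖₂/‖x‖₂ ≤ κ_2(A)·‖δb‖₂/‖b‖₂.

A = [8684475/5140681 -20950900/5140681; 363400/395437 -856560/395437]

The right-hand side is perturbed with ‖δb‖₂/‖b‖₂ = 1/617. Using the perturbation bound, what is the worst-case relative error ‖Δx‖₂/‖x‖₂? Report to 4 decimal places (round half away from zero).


form AᵀA = [338194365625/91441526449 -811601581500/91441526449; -811601581500/91441526449 1947870835600/91441526449] with trace 13527013025/541074121 and determinant 4000000/541074121
char-poly roots: 25 and 160000/541074121
κ_2(A) = √(λ_max/λ_min) = √(25 / (160000/541074121)) = 290.7625
bound on ‖Δx‖/‖x‖: κ·ε = 290.7625·1/617 = 0.4713

0.4713


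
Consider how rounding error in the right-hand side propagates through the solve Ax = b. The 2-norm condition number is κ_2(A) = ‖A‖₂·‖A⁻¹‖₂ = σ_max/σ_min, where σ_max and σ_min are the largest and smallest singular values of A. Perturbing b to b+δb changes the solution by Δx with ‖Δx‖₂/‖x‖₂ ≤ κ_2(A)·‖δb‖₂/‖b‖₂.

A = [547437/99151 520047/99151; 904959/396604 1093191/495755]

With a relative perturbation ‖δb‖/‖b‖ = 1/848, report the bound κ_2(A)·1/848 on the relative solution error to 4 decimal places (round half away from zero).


M = AᵀA = [33218621865/930738064 39545280621/1163422580; 39545280621/1163422580 47078630874/1454278225]. tr(M)=1883143449/27667600, det(M)=1185921/27667600
eigenvalues of AᵀA: λ = (tr ± √(tr²−4·det))/2 = 1089/16, 1089/1729225
κ_2(A) = √(λ_max/λ_min) = √((1089/16) / (1089/1729225)) = 328.7500
bound on ‖Δx‖/‖x‖: κ·ε = 328.7500·1/848 = 0.3877

0.3877


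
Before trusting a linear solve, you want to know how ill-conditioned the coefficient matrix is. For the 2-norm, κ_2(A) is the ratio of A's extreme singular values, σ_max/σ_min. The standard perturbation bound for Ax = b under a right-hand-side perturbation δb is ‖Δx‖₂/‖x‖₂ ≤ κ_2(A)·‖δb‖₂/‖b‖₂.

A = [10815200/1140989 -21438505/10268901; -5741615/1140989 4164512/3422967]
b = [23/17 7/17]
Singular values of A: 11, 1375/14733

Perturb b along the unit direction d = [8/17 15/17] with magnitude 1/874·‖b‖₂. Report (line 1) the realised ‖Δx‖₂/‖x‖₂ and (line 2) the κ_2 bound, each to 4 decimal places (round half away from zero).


0.0016
0.1349

σ_max = 11, σ_min = 1375/14733
κ = σ_max/σ_min = 11/(1375/14733) = 117.8640
perturbation bound = 117.8640·1/874 = 0.1349
solve Ax = b  →  x = [2.4407 10.4336]
‖b‖₂ = 1.4142 and ‖x‖₂ = 10.7153
with δb = [0.0008 0.0014], A·Δx = δb → ‖Δx‖ = 0.0173
relative error = 0.0016
realised/bound (from unrounded values) ≈ 0.0120


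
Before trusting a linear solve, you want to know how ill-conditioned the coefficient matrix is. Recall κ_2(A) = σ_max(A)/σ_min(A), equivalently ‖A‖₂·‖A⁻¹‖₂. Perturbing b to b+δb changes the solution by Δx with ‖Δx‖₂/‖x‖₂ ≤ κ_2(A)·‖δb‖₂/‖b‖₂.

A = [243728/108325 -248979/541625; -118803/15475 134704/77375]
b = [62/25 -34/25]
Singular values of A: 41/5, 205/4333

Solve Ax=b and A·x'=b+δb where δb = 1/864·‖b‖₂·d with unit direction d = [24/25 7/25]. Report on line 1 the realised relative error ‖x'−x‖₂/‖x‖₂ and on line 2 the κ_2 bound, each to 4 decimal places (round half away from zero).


σ_max = 41/5, σ_min = 205/4333
κ_2(A) = (41/5) / (205/4333) = 173.3200
κ_2(A)·‖δb‖/‖b‖ = 0.2006
solve Ax = b  →  x = [9.5174 41.1886]
2-norm of b is 2.8284; of x, 42.2739
with δb = [0.0031 0.0009], A·Δx = δb → ‖Δx‖ = 0.0692
realised ‖Δx‖/‖x‖ = 0.0016
so the bound overstates the realised error by a factor of ≈ 122.5578 (computed from the unrounded values)

0.0016
0.2006


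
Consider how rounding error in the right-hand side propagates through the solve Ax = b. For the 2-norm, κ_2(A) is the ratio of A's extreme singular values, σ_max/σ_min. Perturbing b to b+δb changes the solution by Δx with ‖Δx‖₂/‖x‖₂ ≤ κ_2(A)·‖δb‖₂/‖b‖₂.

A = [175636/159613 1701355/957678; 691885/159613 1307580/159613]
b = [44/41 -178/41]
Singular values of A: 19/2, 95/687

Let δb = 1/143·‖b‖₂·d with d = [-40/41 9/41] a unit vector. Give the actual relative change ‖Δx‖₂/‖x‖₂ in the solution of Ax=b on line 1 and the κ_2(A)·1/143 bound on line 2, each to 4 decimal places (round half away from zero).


0.0156
0.4804

from the listed singular values, σ₁ = 19/2, σ_n = 95/687
condition number: (19/2) ÷ (95/687) = 68.7000
bound on ‖Δx‖/‖x‖: κ·ε = 68.7000·1/143 = 0.4804
solve Ax = b  →  x = [12.5635 -7.1777]
2-norm of b is 4.4721; of x, 14.4693
Δx = A⁻¹·δb where δb = 1/143·4.4721·d; ‖Δx‖ = 0.2262
relative error = 0.0156
realised/bound (from unrounded values) ≈ 0.0325


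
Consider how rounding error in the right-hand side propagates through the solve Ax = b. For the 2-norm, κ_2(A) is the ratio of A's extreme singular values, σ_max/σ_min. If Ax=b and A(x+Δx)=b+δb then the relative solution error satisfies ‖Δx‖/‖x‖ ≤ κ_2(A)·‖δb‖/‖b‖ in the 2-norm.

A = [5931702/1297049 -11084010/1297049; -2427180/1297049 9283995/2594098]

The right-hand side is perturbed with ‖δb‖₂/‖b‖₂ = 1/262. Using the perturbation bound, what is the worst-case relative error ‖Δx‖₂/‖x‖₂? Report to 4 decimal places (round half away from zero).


1.1200

AᵀA = [243054978516/9954651529 -455704188030/9954651529; -455704188030/9954651529 3417832389825/39818606116]; tr = 15190492401/137780644, det = 4862025/34445161
solving λ² − 15190492401/137780644·λ + 4862025/34445161 = 0 gives λ = 441/4, 44100/34445161
κ = σ_max/σ_min = (21/2)/(210/5869) = 293.4500
worst-case relative error ≤ 293.4500 × 1/262 = 1.1200


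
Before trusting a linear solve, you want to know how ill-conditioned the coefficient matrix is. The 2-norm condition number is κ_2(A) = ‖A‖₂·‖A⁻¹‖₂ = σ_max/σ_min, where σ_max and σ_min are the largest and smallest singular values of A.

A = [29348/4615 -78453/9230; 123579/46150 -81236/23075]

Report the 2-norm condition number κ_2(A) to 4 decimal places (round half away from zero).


form AᵀA = [600013489/12602500 -200000088/3150625; -200000088/3150625 1066680361/12602500] with trace 33333877/252050 and determinant 279841/2016400
char-poly roots: 529/4 and 529/504100
σ_max=√(529/4)=(23/2), σ_min=√(529/504100)=(23/710) → κ = 355.0000

355.0000


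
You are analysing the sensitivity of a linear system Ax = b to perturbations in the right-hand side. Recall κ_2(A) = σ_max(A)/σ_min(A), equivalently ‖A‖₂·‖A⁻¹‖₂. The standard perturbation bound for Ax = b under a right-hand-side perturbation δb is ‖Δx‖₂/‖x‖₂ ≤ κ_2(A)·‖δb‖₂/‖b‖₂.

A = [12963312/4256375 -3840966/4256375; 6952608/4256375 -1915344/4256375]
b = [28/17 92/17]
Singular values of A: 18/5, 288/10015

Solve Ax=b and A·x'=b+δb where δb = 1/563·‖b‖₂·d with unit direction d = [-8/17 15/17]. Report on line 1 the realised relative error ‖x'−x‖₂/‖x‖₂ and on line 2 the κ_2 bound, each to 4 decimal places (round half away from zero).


from the listed singular values, σ₁ = 18/5, σ_n = 288/10015
condition number: (18/5) ÷ (288/10015) = 125.1875
perturbation bound = 125.1875·1/563 = 0.2224
solve Ax = b  →  x = [40.0139 133.2222]
2-norm of b is 5.6569; of x, 139.1017
δb = ε·‖b‖·d = [-0.0047 0.0089]; solving A·Δx = δb gives ‖Δx‖ = 0.3494
dividing the unrounded norms, ‖Δx‖/‖x‖ = 0.0025
so the bound overstates the realised error by a factor of ≈ 88.5238 (computed from the unrounded values)

0.0025
0.2224


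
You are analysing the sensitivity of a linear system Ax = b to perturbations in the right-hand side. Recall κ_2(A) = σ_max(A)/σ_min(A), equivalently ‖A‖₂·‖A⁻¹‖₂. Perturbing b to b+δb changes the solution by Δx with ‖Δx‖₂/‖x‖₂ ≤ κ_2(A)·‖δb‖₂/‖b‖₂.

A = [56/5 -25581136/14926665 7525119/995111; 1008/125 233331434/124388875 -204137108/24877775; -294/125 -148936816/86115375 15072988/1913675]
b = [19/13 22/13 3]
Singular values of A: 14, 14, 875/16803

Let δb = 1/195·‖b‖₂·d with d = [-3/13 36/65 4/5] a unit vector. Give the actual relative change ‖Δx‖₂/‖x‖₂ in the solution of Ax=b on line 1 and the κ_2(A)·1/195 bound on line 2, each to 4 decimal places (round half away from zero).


0.0064
1.3787

largest singular value 14, smallest 875/16803
condition number: 14 ÷ (875/16803) = 268.8480
bound on ‖Δx‖/‖x‖: κ·ε = 268.8480·1/195 = 1.3787
solve Ax = b  →  x = [0.1171 56.1813 12.7521]
‖b‖₂ = 3.7417 and ‖x‖₂ = 57.6105
with δb = [-0.0044 0.0106 0.0154], A·Δx = δb → ‖Δx‖ = 0.3685
dividing the unrounded norms, ‖Δx‖/‖x‖ = 0.0064
tightness: 0.0064 against a bound of 1.3787 (unrounded ratio ≈ 0.0046)


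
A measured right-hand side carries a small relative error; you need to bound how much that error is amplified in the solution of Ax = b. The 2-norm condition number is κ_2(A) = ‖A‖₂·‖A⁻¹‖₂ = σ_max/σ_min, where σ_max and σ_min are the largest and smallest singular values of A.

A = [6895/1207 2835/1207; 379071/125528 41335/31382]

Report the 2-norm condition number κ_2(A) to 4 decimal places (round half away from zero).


AᵀA = [2276465569/54523456 237110265/13630864; 237110265/13630864 24711925/3407716]; tr = 15809801/322624, det = 60025/322624
solving λ² − 15809801/322624·λ + 60025/322624 = 0 gives λ = 49, 1225/322624
κ_2(A) = √(λ_max/λ_min) = √(49 / (1225/322624)) = 113.6000

113.6000


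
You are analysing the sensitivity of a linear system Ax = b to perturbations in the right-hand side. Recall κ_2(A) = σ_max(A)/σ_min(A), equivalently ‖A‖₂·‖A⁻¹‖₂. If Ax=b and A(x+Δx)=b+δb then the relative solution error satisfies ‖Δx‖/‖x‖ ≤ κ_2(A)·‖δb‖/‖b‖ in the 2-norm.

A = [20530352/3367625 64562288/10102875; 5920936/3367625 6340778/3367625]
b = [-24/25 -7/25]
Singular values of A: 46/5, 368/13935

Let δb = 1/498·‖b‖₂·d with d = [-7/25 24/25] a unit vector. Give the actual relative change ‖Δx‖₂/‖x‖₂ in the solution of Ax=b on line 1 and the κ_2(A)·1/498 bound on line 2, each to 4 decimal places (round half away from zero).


0.6995
0.6995

from the listed singular values, σ₁ = 46/5, σ_n = 368/13935
condition number: (46/5) ÷ (368/13935) = 348.3750
bound on ‖Δx‖/‖x‖: κ·ε = 348.3750·1/498 = 0.6995
solve Ax = b  →  x = [-0.0750 -0.0787]
‖b‖ = 1.0000, ‖x‖ = 0.1087
δb = ε·‖b‖·d = [-0.0006 0.0019]; solving A·Δx = δb gives ‖Δx‖ = 0.0760
realised ‖Δx‖/‖x‖ = 0.6995
realised/bound = 1 exactly: the bound is attained for this b and d


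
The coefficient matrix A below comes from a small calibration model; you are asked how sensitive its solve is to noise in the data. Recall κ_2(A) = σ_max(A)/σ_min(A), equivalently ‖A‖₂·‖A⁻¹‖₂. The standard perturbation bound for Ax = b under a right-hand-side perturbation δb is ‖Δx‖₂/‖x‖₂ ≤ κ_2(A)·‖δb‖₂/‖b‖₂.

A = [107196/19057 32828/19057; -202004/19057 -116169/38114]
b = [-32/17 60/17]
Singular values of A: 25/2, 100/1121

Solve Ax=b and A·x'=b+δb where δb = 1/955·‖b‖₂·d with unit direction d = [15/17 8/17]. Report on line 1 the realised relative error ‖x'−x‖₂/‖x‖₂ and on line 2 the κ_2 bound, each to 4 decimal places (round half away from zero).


σ_max = 25/2, σ_min = 100/1121
condition number: (25/2) ÷ (100/1121) = 140.1250
κ_2(A)·‖δb‖/‖b‖ = 0.1467
solve Ax = b  →  x = [-0.3072 -0.0896]
2-norm of b is 4.0000; of x, 0.3200
re-solving with b+δb shifts x by Δx of norm 0.0470
realised ‖Δx‖/‖x‖ = 0.1467
so the bound is sharp here: realised error equals the bound

0.1467
0.1467


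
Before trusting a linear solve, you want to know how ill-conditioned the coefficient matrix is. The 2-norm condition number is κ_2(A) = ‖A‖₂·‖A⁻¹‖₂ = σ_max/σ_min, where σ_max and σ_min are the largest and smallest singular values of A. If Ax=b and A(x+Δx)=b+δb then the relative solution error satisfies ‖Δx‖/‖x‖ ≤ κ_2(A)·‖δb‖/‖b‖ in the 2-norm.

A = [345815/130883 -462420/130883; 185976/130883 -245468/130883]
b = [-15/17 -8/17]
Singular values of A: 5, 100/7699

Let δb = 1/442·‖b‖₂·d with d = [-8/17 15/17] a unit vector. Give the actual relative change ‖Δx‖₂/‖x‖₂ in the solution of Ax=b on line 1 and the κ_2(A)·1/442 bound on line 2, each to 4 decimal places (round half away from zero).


0.8709
0.8709

from the listed singular values, σ₁ = 5, σ_n = 100/7699
κ = σ_max/σ_min = 5/(100/7699) = 384.9500
worst-case relative error ≤ 384.9500 × 1/442 = 0.8709
solve Ax = b  →  x = [-0.1200 0.1600]
‖b‖ = 1.0000, ‖x‖ = 0.2000
re-solving with b+δb shifts x by Δx of norm 0.1742
relative error = 0.8709
tightness: 0.8709 against a bound of 0.8709; the bound is attained (ratio 1)


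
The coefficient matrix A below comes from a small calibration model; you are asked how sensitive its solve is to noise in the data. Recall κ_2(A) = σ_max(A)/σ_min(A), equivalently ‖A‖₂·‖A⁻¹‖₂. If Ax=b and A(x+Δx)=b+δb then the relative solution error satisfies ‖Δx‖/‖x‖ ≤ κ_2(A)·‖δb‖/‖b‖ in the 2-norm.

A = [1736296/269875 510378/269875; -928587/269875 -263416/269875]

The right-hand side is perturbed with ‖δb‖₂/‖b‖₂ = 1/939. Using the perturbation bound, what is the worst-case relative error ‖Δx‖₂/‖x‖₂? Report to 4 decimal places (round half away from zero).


0.2705

M = AᵀA = [2683043333/50403125 782541144/50403125; 782541144/50403125 228286292/50403125]. tr(M)=23290637/403225, det(M)=521284/10080625
λ_max, λ_min = (23290637/403225 ± √21696805628289/6503616025)/2 = 1444/25, 361/403225
κ_2(A) = √(λ_max/λ_min) = √((1444/25) / (361/403225)) = 254.0000
worst-case relative error ≤ 254.0000 × 1/939 = 0.2705


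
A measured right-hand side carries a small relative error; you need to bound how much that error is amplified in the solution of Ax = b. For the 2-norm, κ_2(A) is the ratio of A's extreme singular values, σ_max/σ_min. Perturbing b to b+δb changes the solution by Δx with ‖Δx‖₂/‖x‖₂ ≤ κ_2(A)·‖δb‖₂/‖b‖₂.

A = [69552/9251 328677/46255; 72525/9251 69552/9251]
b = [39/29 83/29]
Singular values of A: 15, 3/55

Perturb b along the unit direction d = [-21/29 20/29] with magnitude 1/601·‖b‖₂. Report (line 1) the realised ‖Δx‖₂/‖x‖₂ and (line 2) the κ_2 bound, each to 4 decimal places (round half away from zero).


σ_max = 15, σ_min = 3/55
κ = σ_max/σ_min = 15/(3/55) = 275.0000
worst-case relative error ≤ 275.0000 × 1/601 = 0.4576
solve Ax = b  →  x = [-12.4989 13.4138]
‖b‖₂ = 3.1623 and ‖x‖₂ = 18.3344
re-solving with b+δb shifts x by Δx of norm 0.0965
dividing the unrounded norms, ‖Δx‖/‖x‖ = 0.0053
realised/bound (from unrounded values) ≈ 0.0115

0.0053
0.4576


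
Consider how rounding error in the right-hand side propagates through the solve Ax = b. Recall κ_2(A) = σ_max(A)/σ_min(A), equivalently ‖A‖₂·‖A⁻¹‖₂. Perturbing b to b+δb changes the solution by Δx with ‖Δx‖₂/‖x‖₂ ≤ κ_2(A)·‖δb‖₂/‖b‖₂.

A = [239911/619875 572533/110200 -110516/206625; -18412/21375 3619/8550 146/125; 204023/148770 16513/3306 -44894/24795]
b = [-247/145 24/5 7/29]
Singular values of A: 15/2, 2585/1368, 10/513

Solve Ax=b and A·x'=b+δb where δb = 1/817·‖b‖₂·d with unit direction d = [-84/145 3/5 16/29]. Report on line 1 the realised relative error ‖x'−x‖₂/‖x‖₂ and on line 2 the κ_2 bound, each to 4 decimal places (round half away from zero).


0.0016
0.4709

σ_max = 15/2, σ_min = 10/513
condition number: (15/2) ÷ (10/513) = 384.7500
worst-case relative error ≤ 384.7500 × 1/817 = 0.4709
solve Ax = b  →  x = [163.2231 0.3165 124.3692]
‖b‖ = 5.0990, ‖x‖ = 205.2062
with δb = [-0.0036 0.0037 0.0034], A·Δx = δb → ‖Δx‖ = 0.3202
relative error = 0.0016
so the bound overstates the realised error by a factor of ≈ 301.8318 (computed from the unrounded values)


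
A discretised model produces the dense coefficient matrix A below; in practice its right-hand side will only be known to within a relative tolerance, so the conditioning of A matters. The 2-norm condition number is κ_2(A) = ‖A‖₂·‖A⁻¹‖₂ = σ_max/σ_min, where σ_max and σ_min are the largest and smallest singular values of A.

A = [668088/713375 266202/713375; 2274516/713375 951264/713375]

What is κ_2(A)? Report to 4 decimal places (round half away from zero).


219.5000

form AᵀA = [8991623376/814246225 749283696/162849245; 749283696/162849245 1561226724/814246225] with trace 2497716/192721 and determinant 419904/120450625
char-poly roots: 324/25 and 1296/4818025
κ = σ_max/σ_min = (18/5)/(36/2195) = 219.5000


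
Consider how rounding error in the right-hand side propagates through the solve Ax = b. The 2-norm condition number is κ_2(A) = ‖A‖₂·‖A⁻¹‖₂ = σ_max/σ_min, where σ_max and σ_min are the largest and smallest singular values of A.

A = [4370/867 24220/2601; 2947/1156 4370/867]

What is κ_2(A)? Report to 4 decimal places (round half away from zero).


86.4000

AᵀA = [1327729/41616 932995/15606; 932995/15606 2624500/23409]; tr = 186649/1296, det = 25/9
char-poly roots: 144 and 25/1296
κ_2(A) = √(λ_max/λ_min) = √(144 / (25/1296)) = 86.4000


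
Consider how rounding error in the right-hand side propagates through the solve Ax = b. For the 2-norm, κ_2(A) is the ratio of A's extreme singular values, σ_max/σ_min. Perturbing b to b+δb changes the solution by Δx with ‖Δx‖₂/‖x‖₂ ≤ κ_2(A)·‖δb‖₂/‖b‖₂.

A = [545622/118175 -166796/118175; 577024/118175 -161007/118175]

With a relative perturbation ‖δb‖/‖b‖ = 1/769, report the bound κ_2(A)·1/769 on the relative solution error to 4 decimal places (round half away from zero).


0.1060

form AᵀA = [149978612/3321125 -43736616/3321125; -43736616/3321125 12781013/3321125] with trace 1302077/26569 and determinant 9604/26569
char-poly roots: 49 and 196/26569
σ_max=√49=7, σ_min=√(196/26569)=(14/163) → κ = 81.5000
bound on ‖Δx‖/‖x‖: κ·ε = 81.5000·1/769 = 0.1060


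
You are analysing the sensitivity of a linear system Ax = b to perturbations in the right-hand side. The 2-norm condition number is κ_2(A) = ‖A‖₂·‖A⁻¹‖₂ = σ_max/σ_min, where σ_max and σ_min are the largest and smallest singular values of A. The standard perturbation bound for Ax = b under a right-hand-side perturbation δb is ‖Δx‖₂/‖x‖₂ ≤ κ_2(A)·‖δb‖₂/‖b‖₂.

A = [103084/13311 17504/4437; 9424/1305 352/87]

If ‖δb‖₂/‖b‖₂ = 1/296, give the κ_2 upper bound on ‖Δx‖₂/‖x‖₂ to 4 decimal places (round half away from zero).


AᵀA = [590555536/5267025 20987008/351135; 20987008/351135 747520/23409]; tr = 2625424/18225, det = 16384/2025
eigenvalues of AᵀA: λ = (tr ± √(tr²−4·det))/2 = 144, 1024/18225
so κ_2 = √(144 / (1024/18225)) = 50.6250
perturbation bound = 50.6250·1/296 = 0.1710

0.1710


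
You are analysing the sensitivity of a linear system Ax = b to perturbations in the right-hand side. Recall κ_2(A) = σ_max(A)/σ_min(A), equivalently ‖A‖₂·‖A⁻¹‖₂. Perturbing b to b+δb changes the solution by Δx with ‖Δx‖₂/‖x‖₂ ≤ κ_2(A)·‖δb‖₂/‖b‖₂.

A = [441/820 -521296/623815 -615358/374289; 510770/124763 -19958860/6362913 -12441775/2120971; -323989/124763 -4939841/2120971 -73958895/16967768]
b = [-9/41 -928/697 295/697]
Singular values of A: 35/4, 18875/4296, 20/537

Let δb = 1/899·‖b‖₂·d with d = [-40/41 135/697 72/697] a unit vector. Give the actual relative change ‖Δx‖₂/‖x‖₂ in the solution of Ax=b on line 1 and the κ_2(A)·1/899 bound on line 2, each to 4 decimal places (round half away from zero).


0.1658
0.2613

σ_max = 35/4, σ_min = 20/537
κ = σ_max/σ_min = (35/4)/(20/537) = 234.9375
perturbation bound = 234.9375·1/899 = 0.2613
solve Ax = b  →  x = [-0.2505 0.0216 0.0406]
2-norm of b is 1.4142; of x, 0.2547
δb = ε·‖b‖·d = [-0.0015 0.0003 0.0002]; solving A·Δx = δb gives ‖Δx‖ = 0.0422
relative error = 0.1658
realised/bound (from unrounded values) ≈ 0.6346


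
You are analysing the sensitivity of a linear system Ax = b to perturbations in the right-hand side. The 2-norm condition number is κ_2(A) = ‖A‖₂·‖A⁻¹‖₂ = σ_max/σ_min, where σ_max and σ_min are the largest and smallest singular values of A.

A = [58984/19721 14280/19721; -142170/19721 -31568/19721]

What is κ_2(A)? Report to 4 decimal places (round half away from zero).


AᵀA = [140185924/2301289 31540320/2301289; 31540320/2301289 7103296/2301289]; tr = 87620/1369, det = 256/1369
λ_max, λ_min = (87620/1369 ± √7675862544/1874161)/2 = 64, 4/1369
σ_max=√64=8, σ_min=√(4/1369)=(2/37) → κ = 148.0000

148.0000


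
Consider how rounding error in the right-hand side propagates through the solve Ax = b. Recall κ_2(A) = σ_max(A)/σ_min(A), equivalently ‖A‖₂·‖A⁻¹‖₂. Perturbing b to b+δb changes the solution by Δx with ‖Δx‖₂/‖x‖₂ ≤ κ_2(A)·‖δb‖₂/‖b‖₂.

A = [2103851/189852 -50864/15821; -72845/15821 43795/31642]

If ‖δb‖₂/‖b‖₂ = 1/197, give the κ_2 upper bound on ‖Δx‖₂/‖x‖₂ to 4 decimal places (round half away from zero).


1.4826

form AᵀA = [30711892129/213276816 -373230053/8886534; -373230053/8886534 72583361/5924356] with trace 33324893125/213276816 and determinant 244140625/853107264
λ_max, λ_min = (33324893125/213276816 ± √1110496432257516015625/45487000243097856)/2 = 625/4, 390625/213276816
κ_2(A) = √(λ_max/λ_min) = √((625/4) / (390625/213276816)) = 292.0800
bound on ‖Δx‖/‖x‖: κ·ε = 292.0800·1/197 = 1.4826


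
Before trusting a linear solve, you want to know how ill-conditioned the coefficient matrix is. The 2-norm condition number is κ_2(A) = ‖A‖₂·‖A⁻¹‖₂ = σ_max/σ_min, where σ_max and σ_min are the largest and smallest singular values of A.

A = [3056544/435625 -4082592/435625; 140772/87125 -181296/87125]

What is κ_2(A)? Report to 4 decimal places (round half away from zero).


AᵀA = [5852397456/112890625 -7802889408/112890625; -7802889408/112890625 10404082944/112890625]; tr = 650259216/4515625, det = 1327104/4515625
solving λ² − 650259216/4515625·λ + 1327104/4515625 = 0 gives λ = 144, 9216/4515625
σ_max=√144=12, σ_min=√(9216/4515625)=(96/2125) → κ = 265.6250

265.6250


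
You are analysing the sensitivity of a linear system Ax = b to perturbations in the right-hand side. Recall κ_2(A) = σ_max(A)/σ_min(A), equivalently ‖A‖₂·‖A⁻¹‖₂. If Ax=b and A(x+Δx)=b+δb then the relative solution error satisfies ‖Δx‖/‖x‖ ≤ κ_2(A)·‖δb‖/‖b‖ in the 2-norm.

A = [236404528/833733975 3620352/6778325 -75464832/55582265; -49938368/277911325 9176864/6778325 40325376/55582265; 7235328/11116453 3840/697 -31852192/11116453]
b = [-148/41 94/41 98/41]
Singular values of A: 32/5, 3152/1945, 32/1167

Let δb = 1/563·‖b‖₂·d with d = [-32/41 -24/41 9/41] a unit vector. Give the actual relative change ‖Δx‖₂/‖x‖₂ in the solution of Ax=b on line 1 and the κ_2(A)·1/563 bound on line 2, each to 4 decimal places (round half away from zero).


largest singular value 32/5, smallest 32/1167
κ_2(A) = (32/5) / (32/1167) = 233.4000
worst-case relative error ≤ 233.4000 × 1/563 = 0.4146
solve Ax = b  →  x = [70.7127 1.4373 17.9920]
‖b‖₂ = 4.8990 and ‖x‖₂ = 72.9799
δb = ε·‖b‖·d = [-0.0068 -0.0051 0.0019]; solving A·Δx = δb gives ‖Δx‖ = 0.3173
dividing the unrounded norms, ‖Δx‖/‖x‖ = 0.0043
realised/bound (from unrounded values) ≈ 0.0105

0.0043
0.4146


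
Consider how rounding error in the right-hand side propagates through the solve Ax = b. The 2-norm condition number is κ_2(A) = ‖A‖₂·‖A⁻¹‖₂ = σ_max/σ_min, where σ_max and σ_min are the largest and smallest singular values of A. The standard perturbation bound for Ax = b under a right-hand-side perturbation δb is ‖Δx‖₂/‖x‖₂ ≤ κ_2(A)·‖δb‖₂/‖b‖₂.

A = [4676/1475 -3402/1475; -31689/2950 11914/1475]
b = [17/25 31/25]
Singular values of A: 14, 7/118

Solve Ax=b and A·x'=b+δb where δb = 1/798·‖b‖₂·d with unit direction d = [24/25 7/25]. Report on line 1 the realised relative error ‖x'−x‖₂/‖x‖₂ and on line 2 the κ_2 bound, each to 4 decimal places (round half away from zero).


0.0018
0.2957

from the listed singular values, σ₁ = 14, σ_n = 7/118
κ = σ_max/σ_min = 14/(7/118) = 236.0000
worst-case relative error ≤ 236.0000 × 1/798 = 0.2957
solve Ax = b  →  x = [10.0571 13.5286]
‖b‖ = 1.4142, ‖x‖ = 16.8573
δb = ε·‖b‖·d = [0.0017 0.0005]; solving A·Δx = δb gives ‖Δx‖ = 0.0299
dividing the unrounded norms, ‖Δx‖/‖x‖ = 0.0018
realised/bound (from unrounded values) ≈ 0.0060
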